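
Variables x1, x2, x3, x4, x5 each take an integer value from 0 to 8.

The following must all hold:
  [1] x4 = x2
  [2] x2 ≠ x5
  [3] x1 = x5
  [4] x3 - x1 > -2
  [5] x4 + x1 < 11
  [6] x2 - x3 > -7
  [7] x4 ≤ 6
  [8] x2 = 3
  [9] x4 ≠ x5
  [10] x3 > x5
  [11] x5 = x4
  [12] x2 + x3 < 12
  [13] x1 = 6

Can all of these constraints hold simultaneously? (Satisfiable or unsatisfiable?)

Unsatisfiable

Constraint 13 fixes x1 = 6 and constraint 8 fixes x2 = 3. Constraints 1, 3, and 11 give x1 = x5 = x4 = x2, so x1 = x2. But 6 ≠ 3 — contradiction.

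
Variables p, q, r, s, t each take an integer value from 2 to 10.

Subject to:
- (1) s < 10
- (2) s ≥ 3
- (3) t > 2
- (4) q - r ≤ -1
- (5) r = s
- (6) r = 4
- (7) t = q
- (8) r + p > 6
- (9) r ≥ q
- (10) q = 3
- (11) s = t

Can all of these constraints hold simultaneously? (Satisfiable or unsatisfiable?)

Constraint 6 fixes r = 4 and constraint 10 fixes q = 3. Constraints 5, 7, and 11 give r = s = t = q, so r = q. But 4 ≠ 3 — contradiction.

Unsatisfiable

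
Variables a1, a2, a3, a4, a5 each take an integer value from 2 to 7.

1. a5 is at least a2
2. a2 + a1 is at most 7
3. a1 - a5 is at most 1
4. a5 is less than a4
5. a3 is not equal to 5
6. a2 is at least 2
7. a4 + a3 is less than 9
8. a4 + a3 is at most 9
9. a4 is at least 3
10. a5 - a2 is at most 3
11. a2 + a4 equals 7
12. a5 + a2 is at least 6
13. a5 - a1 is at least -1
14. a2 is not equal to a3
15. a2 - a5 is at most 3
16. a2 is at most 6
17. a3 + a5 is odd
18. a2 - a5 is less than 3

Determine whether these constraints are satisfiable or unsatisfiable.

Satisfiable

Take a1 = 4, a2 = 3, a3 = 2, a4 = 4, a5 = 3. Then constraint 2: a2 + a1 = 7; constraint 3: a1 - a5 = 1, and every other listed constraint is also met.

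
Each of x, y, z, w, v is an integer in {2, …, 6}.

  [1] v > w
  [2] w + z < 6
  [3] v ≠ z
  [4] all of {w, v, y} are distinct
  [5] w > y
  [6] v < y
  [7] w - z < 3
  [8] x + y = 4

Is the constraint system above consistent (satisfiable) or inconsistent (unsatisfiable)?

Constraints 1, 5, and 6 give y < w, w < v, v < y. Chaining: y < w < v < y, which forces y < y — impossible.

Unsatisfiable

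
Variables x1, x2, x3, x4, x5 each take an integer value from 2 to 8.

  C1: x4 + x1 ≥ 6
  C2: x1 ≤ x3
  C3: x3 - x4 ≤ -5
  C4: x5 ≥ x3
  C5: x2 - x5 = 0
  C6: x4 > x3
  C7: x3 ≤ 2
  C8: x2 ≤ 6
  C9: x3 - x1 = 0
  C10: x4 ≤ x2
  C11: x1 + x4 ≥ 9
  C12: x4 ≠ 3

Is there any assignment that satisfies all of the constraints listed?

From constraints 2 and 7: x1 ≤ x3 ≤ 2. From constraints 8 and 10: x4 ≤ x2 ≤ 6. Hence x1 + x4 ≤ 8. But constraint 11 requires x1 + x4 ≥ 9, and 9 > 8. Contradiction.

Unsatisfiable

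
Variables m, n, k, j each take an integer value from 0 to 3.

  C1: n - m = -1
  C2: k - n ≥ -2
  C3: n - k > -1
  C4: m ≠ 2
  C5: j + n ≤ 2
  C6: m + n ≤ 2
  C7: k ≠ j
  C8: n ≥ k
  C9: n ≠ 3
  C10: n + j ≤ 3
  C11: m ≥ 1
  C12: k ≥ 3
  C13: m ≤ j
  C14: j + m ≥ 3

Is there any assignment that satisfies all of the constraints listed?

From constraints 8 and 12: n ≥ k ≥ 3. From constraints 11 and 13: j ≥ m ≥ 1. Hence n + j ≥ 4. But constraint 10 requires n + j ≤ 3, and 3 < 4. Contradiction.

Unsatisfiable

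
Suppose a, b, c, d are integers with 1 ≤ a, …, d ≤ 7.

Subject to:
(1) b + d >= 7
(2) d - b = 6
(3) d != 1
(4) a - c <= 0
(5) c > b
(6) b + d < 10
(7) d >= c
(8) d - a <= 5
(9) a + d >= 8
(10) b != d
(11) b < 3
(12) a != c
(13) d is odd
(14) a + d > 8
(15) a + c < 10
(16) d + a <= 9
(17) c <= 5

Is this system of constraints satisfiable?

Setting (a, b, c, d) = (2, 1, 5, 7) satisfies everything: constraint 1: b + d = 8; constraint 2: d - b = 6; constraint 4: a - c = -3, and the others follow.

Satisfiable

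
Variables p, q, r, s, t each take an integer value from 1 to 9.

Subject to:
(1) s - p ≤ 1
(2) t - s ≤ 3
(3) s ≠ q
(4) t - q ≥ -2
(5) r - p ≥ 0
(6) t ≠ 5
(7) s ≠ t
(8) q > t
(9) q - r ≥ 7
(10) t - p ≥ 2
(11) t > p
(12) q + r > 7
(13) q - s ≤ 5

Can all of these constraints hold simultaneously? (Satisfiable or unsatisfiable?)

Constraints 1, 2, 4, 5, and 9 give p − s ≥ -1, s − t ≥ -3, t − q ≥ -2, q − r ≥ 7, r − p ≥ 0.
Adding all 5 inequalities: the left sides telescope to 0, and the right sides sum to (-1) + (-3) + (-2) + 7 + 0 = 1. So 0 ≥ 1, which is false.

Unsatisfiable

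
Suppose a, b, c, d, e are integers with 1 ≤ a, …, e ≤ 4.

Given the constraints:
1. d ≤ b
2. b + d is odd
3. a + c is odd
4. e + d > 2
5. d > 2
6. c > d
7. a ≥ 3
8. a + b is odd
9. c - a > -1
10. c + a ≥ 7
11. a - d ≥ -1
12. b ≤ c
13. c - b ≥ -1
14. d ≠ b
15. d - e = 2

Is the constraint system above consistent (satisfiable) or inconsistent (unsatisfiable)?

Satisfiable

Try a = 3, b = 4, c = 4, d = 3, e = 1.
Check constraint 4: e + d = 4; constraint 9: c - a = 1; constraint 10: c + a = 7. The remaining constraints are straightforward to verify.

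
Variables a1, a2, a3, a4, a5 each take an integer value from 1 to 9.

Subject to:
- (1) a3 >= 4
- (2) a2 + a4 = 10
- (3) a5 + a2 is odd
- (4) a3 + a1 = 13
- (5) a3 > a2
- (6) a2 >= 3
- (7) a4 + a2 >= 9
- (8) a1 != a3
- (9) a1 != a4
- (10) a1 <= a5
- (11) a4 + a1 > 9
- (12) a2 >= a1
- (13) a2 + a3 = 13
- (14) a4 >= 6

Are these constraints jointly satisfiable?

Satisfiable

One satisfying assignment is a1 = 4, a2 = 4, a3 = 9, a4 = 6, a5 = 5.
For the less obvious constraints — constraint 2: a2 + a4 = 10; constraint 4: a3 + a1 = 13; constraint 7: a4 + a2 = 10 — and the others hold by inspection.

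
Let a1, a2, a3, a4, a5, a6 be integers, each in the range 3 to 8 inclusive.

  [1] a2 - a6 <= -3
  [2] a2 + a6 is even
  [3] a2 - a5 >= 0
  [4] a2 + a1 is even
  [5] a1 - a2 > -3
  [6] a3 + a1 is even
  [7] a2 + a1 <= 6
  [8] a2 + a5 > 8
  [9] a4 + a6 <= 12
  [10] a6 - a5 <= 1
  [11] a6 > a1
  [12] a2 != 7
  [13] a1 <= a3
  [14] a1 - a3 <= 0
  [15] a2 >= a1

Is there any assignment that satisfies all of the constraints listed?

Constraints 1, 3, and 10 give a6 − a2 ≥ 3, a2 − a5 ≥ 0, a5 − a6 ≥ -1.
Adding all 3 inequalities: the left sides telescope to 0, and the right sides sum to 3 + 0 + (-1) = 2. So 0 ≥ 2, which is false.

Unsatisfiable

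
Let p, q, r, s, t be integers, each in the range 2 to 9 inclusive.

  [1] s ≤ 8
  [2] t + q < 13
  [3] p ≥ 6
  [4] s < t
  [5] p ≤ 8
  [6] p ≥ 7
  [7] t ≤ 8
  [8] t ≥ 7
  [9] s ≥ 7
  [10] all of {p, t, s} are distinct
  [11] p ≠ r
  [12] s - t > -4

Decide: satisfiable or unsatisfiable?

Constraints 1, 5, 6, 7, 8, and 9 confine each of p, t, s to the 2 values {7, 8}.
Constraint 10 requires all 3 of them to be distinct, but only 2 values are available — impossible by the pigeonhole principle.

Unsatisfiable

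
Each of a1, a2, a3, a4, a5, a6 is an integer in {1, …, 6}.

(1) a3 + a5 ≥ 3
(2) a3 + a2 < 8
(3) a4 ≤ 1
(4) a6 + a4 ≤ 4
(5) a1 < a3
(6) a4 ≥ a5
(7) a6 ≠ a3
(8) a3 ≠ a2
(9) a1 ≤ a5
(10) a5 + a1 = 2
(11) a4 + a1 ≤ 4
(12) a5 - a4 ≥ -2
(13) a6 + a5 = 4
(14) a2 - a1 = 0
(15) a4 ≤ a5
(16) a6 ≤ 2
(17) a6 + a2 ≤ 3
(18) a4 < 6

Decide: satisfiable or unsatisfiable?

Unsatisfiable

From constraint 16: a6 ≤ 2. From constraints 3 and 6: a5 ≤ a4 ≤ 1. Hence a6 + a5 ≤ 3. But constraint 13 requires a6 + a5 = 4, and 4 > 3. Contradiction.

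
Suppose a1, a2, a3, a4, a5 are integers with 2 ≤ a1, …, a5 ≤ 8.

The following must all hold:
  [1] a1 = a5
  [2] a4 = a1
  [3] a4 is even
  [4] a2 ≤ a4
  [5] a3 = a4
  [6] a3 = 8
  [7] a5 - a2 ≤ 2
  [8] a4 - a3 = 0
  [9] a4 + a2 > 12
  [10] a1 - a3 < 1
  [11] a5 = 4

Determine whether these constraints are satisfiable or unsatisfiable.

Unsatisfiable

Constraint 6 fixes a3 = 8 and constraint 11 fixes a5 = 4. Constraints 1, 2, and 5 give a3 = a4 = a1 = a5, so a3 = a5. But 8 ≠ 4 — contradiction.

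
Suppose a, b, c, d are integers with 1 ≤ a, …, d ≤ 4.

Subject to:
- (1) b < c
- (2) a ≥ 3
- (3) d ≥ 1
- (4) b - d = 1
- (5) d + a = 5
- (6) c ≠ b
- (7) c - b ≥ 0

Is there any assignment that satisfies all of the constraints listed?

Setting (a, b, c, d) = (4, 2, 4, 1) satisfies everything: constraint 4: b - d = 1; constraint 5: d + a = 5; constraint 7: c - b = 2, and the others follow.

Satisfiable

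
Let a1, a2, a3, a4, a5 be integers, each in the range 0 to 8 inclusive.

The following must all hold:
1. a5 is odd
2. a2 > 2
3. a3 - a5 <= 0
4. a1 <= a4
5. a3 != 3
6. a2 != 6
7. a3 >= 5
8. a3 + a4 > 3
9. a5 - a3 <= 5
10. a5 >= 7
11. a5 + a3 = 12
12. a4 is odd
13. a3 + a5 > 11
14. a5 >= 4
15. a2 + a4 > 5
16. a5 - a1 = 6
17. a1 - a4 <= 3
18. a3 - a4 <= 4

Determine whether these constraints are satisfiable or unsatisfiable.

Satisfiable

The assignment a1 = 1, a2 = 7, a3 = 5, a4 = 1, a5 = 7 works:
  constraint 3 holds since a3 - a5 = -2.
  constraint 8 holds since a3 + a4 = 6.
The rest check out directly.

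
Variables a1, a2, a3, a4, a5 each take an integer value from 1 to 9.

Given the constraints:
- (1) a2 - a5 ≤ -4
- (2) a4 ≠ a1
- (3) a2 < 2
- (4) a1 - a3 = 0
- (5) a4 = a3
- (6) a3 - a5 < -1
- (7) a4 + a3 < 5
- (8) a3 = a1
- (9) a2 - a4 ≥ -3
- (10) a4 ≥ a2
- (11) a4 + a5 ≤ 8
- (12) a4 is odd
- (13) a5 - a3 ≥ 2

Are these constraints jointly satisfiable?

Unsatisfiable

From constraints 5 and 8, a4 = a3 = a1, so a4 = a1. But constraint 2 says a4 ≠ a1. Contradiction.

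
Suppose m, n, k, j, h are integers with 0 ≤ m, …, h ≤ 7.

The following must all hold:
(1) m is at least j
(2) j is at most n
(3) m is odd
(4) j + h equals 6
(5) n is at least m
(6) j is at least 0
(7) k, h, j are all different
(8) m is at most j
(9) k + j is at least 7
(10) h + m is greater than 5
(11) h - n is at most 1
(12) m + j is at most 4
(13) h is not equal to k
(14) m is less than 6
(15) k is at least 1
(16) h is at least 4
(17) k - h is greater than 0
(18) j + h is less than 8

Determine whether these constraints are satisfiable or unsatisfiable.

Satisfiable

The assignment m = 1, n = 6, k = 6, j = 1, h = 5 works:
  constraint 4 holds since j + h = 6.
  constraint 9 holds since k + j = 7.
  constraint 10 holds since h + m = 6.
The rest check out directly.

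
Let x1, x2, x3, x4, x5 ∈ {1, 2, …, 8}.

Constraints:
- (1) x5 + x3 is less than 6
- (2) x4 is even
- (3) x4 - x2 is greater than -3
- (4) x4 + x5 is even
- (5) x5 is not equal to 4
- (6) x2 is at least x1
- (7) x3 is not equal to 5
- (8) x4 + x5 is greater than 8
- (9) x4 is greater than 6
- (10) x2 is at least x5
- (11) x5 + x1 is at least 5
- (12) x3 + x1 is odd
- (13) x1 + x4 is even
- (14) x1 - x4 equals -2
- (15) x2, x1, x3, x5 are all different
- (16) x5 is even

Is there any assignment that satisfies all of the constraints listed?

Take x1 = 6, x2 = 8, x3 = 1, x4 = 8, x5 = 2. Then constraint 1: x5 + x3 = 3; constraint 3: x4 - x2 = 0, and every other listed constraint is also met.

Satisfiable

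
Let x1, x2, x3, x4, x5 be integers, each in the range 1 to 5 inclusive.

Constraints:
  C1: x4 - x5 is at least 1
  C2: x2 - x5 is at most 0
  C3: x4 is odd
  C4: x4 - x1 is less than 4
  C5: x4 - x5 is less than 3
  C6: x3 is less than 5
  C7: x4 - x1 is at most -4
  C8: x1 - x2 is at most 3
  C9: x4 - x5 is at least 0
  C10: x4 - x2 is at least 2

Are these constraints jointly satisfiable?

Unsatisfiable

Constraints 2, 7, 8, and 9 give x4 − x5 ≥ 0, x5 − x2 ≥ 0, x2 − x1 ≥ -3, x1 − x4 ≥ 4.
Adding all 4 inequalities: the left sides telescope to 0, and the right sides sum to 0 + 0 + (-3) + 4 = 1. So 0 ≥ 1, which is false.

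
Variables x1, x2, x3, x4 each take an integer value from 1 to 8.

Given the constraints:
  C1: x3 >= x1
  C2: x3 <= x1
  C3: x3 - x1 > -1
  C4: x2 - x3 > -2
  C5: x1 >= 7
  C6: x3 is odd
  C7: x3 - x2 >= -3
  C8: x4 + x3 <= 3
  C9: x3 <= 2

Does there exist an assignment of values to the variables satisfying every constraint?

From constraints 1 and 5: x3 ≥ x1 and x1 ≥ 7, so x3 ≥ 7. From constraint 9: x3 ≤ 2. But 2 < 7, so no value of x3 works.

Unsatisfiable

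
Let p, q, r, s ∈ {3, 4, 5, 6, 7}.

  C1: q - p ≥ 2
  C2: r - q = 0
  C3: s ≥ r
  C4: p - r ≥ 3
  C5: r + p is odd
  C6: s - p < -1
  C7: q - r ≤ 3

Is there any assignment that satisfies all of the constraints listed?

Constraints 1, 4, and 7 give r − q ≥ -3, q − p ≥ 2, p − r ≥ 3.
Adding all 3 inequalities: the left sides telescope to 0, and the right sides sum to (-3) + 2 + 3 = 2. So 0 ≥ 2, which is false.

Unsatisfiable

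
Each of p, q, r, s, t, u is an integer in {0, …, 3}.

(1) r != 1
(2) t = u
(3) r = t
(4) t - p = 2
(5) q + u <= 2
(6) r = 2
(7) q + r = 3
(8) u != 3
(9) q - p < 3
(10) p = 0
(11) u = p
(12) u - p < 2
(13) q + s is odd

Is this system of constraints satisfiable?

Constraint 6 fixes r = 2 and constraint 10 fixes p = 0. Constraints 2, 3, and 11 give r = t = u = p, so r = p. But 2 ≠ 0 — contradiction.

Unsatisfiable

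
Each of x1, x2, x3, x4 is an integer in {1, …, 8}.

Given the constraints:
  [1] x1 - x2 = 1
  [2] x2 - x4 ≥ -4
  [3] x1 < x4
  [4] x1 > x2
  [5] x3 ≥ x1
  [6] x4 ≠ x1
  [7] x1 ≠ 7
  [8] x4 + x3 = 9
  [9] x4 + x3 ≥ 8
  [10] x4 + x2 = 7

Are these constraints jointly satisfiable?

Setting (x1, x2, x3, x4) = (3, 2, 4, 5) satisfies everything: constraint 1: x1 - x2 = 1; constraint 2: x2 - x4 = -3, and the others follow.

Satisfiable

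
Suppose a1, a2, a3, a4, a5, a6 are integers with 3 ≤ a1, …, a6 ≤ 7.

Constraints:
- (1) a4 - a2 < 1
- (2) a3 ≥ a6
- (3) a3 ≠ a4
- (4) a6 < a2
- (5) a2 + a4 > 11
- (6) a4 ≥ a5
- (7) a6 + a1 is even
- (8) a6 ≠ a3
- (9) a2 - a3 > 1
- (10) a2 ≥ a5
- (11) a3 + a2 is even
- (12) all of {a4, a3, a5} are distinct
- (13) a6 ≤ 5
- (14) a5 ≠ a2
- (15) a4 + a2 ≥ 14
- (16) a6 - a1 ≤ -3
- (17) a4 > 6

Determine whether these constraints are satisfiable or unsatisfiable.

Satisfiable

Try a1 = 7, a2 = 7, a3 = 5, a4 = 7, a5 = 6, a6 = 3.
Check constraint 1: a4 - a2 = 0; constraint 5: a2 + a4 = 14; constraint 9: a2 - a3 = 2. The remaining constraints are straightforward to verify.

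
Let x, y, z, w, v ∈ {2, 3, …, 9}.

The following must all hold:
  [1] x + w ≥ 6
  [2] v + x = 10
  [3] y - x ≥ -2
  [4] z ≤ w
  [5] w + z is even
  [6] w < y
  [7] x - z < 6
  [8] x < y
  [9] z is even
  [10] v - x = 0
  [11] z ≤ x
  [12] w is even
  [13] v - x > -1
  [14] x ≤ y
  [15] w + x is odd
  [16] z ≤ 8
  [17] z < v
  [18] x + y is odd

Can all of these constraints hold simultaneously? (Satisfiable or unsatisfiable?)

Take x = 5, y = 6, z = 2, w = 2, v = 5. Then constraint 1: x + w = 7; constraint 2: v + x = 10, and every other listed constraint is also met.

Satisfiable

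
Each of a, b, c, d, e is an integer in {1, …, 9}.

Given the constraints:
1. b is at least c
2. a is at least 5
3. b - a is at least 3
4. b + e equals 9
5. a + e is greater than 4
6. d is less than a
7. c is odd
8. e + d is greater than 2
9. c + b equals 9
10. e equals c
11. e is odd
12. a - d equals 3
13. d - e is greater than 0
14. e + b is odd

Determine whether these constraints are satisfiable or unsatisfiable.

One satisfying assignment is a = 5, b = 8, c = 1, d = 2, e = 1.
For the less obvious constraints — constraint 3: b - a = 3; constraint 4: b + e = 9; constraint 5: a + e = 6 — and the others hold by inspection.

Satisfiable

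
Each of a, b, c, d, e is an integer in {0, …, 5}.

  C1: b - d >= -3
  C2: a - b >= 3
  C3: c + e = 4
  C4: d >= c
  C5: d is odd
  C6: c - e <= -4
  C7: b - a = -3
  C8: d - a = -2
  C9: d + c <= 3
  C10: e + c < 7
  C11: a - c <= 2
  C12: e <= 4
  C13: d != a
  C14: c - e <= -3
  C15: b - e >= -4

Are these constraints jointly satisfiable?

Constraints 2, 6, 11, and 15 give e − c ≥ 4, c − a ≥ -2, a − b ≥ 3, b − e ≥ -4.
Adding all 4 inequalities: the left sides telescope to 0, and the right sides sum to 4 + (-2) + 3 + (-4) = 1. So 0 ≥ 1, which is false.

Unsatisfiable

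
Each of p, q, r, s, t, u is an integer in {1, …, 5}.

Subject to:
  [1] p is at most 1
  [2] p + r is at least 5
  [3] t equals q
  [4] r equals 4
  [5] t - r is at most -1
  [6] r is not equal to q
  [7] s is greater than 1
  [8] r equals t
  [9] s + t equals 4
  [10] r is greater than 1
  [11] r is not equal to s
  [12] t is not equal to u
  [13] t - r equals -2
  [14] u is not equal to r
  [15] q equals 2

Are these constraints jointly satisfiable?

Unsatisfiable

Constraint 4 fixes r = 4 and constraint 15 fixes q = 2. Constraints 3 and 8 give r = t = q, so r = q. But 4 ≠ 2 — contradiction.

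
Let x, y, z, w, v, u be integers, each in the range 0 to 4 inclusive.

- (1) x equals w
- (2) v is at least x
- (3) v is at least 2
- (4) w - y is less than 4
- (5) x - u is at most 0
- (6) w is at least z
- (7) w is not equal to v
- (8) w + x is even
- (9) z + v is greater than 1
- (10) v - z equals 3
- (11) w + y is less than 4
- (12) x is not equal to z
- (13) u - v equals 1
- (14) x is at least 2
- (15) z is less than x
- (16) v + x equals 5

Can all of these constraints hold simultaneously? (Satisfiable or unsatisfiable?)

Setting (x, y, z, w, v, u) = (2, 1, 0, 2, 3, 4) satisfies everything: constraint 4: w - y = 1; constraint 5: x - u = -2; constraint 9: z + v = 3, and the others follow.

Satisfiable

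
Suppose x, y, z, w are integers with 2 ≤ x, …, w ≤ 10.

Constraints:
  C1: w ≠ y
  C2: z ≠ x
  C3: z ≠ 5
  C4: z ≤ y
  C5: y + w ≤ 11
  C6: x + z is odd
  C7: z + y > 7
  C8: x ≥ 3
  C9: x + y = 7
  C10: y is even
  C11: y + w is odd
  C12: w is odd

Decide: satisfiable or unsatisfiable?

Satisfiable

Setting (x, y, z, w) = (3, 4, 4, 5) satisfies everything: constraint 5: y + w = 9; constraint 7: z + y = 8, and the others follow.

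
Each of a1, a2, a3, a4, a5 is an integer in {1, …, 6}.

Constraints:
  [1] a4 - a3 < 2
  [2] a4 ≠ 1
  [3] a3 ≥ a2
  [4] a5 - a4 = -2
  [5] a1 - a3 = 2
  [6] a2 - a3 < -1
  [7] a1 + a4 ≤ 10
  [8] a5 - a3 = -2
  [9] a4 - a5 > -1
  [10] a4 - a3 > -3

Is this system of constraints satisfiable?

Try a1 = 6, a2 = 2, a3 = 4, a4 = 4, a5 = 2.
Check constraint 1: a4 - a3 = 0; constraint 4: a5 - a4 = -2. The remaining constraints are straightforward to verify.

Satisfiable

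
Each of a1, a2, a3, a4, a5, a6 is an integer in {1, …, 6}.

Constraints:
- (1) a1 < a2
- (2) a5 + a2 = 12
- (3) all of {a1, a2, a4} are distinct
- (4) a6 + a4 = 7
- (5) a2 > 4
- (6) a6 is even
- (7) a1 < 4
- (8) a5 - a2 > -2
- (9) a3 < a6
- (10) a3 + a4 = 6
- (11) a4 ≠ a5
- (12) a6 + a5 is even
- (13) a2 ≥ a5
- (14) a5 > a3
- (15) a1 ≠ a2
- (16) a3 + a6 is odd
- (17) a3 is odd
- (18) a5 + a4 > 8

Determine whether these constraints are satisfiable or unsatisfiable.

One satisfying assignment is a1 = 1, a2 = 6, a3 = 1, a4 = 5, a5 = 6, a6 = 2.
For the less obvious constraints — constraint 2: a5 + a2 = 12; constraint 4: a6 + a4 = 7; constraint 8: a5 - a2 = 0 — and the others hold by inspection.

Satisfiable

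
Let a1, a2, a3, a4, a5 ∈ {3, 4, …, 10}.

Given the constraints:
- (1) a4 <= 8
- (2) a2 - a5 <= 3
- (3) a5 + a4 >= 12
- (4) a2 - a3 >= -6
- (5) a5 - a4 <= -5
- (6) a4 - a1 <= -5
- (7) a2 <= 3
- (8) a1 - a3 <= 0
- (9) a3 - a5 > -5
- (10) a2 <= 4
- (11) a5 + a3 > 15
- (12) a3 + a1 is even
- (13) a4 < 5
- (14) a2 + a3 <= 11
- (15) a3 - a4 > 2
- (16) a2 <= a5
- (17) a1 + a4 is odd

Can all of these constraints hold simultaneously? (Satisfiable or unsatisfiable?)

Unsatisfiable

Constraints 2, 4, 5, 6, and 8 give a4 − a5 ≥ 5, a5 − a2 ≥ -3, a2 − a3 ≥ -6, a3 − a1 ≥ 0, a1 − a4 ≥ 5.
Adding all 5 inequalities: the left sides telescope to 0, and the right sides sum to 5 + (-3) + (-6) + 0 + 5 = 1. So 0 ≥ 1, which is false.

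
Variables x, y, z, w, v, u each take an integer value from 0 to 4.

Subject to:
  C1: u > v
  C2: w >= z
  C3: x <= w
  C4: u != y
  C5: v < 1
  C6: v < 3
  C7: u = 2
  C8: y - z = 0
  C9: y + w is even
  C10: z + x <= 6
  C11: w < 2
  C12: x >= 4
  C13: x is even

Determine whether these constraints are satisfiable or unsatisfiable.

Unsatisfiable

From constraints 3 and 12: w ≥ x and x ≥ 4, so w ≥ 4. From constraint 11: w ≤ 1. But 1 < 4, so no value of w works.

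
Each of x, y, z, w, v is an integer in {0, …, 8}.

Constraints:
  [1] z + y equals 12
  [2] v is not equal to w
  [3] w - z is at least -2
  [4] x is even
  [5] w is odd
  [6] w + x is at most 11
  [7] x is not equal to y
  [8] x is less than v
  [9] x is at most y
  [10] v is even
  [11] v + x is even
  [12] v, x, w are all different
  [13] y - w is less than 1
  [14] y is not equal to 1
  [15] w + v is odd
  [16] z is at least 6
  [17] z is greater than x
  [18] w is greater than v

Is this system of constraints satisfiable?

The assignment x = 2, y = 6, z = 6, w = 7, v = 6 works:
  constraint 1 holds since z + y = 12.
  constraint 3 holds since w - z = 1.
The rest check out directly.

Satisfiable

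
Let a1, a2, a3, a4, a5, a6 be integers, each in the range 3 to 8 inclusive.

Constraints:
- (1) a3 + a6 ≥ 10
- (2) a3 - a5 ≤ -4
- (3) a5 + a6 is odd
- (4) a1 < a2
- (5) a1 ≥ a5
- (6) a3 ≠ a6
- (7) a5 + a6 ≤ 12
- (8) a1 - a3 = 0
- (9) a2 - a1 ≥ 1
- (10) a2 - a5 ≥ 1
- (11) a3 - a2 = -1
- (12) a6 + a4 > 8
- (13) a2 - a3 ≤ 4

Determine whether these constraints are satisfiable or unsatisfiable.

Unsatisfiable

Constraints 2, 10, and 13 give a3 − a2 ≥ -4, a2 − a5 ≥ 1, a5 − a3 ≥ 4.
Adding all 3 inequalities: the left sides telescope to 0, and the right sides sum to (-4) + 1 + 4 = 1. So 0 ≥ 1, which is false.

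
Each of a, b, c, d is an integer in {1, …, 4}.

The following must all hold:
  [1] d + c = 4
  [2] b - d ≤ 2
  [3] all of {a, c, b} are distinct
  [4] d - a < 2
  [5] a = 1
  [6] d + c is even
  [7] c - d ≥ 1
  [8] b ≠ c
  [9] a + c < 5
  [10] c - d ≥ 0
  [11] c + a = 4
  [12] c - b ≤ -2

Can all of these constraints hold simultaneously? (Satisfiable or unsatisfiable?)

Unsatisfiable

Constraints 2, 7, and 12 give b − c ≥ 2, c − d ≥ 1, d − b ≥ -2.
Adding all 3 inequalities: the left sides telescope to 0, and the right sides sum to 2 + 1 + (-2) = 1. So 0 ≥ 1, which is false.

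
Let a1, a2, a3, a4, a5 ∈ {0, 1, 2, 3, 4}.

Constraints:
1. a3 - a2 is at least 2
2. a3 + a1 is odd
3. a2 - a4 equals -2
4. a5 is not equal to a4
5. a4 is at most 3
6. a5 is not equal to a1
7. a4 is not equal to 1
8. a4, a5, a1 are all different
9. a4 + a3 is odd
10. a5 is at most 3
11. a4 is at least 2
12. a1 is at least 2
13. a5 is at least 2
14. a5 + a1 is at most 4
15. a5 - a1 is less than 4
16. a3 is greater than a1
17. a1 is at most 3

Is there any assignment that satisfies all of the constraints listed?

Unsatisfiable

Constraints 5, 10, 11, 12, 13, and 17 confine each of a4, a5, a1 to the 2 values {2, 3}.
Constraint 8 requires all 3 of them to be distinct, but only 2 values are available — impossible by the pigeonhole principle.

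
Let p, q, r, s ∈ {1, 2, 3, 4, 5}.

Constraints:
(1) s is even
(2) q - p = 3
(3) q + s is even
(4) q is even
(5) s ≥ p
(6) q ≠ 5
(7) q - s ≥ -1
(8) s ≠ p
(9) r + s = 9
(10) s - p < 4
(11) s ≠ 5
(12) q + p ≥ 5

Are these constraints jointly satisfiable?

Satisfiable

One satisfying assignment is p = 1, q = 4, r = 5, s = 4.
For the less obvious constraints — constraint 2: q - p = 3; constraint 7: q - s = 0; constraint 9: r + s = 9 — and the others hold by inspection.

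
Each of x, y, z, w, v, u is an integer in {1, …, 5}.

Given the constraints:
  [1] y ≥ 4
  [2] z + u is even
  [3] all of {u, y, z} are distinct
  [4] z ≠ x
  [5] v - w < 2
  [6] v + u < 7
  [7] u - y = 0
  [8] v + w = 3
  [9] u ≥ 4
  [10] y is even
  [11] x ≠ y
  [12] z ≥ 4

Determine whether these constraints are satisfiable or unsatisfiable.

Constraints 1, 9, and 12 confine each of u, y, z to the 2 values {4, 5} (the domain already gives each ≤ 5).
Constraint 3 requires all 3 of them to be distinct, but only 2 values are available — impossible by the pigeonhole principle.

Unsatisfiable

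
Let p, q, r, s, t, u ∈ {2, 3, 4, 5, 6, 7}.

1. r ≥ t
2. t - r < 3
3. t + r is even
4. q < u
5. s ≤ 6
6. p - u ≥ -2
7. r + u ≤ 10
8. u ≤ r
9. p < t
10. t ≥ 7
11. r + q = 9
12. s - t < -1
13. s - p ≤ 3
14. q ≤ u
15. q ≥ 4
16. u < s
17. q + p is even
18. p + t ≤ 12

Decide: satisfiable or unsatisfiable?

Unsatisfiable

From constraints 1 and 10: r ≥ t ≥ 7. From constraints 14 and 15: u ≥ q ≥ 4. Hence r + u ≥ 11. But constraint 7 requires r + u ≤ 10, and 10 < 11. Contradiction.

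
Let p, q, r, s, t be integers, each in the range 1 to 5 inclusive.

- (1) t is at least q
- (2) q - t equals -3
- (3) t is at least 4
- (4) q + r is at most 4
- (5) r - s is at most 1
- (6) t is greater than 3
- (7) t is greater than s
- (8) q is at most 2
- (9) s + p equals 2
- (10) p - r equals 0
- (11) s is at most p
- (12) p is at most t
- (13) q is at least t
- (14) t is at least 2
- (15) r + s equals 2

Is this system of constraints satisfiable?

From constraints 3 and 13: q ≥ t and t ≥ 4, so q ≥ 4. From constraint 8: q ≤ 2. But 2 < 4, so no value of q works.

Unsatisfiable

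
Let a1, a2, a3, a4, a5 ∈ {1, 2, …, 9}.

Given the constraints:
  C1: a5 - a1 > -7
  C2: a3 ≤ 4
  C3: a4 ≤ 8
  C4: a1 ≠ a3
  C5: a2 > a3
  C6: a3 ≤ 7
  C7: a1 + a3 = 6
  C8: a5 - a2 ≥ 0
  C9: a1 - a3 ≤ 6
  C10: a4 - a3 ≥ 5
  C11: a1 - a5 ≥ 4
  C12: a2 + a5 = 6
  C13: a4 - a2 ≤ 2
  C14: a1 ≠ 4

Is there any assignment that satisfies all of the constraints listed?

Unsatisfiable

Constraints 8, 9, 10, 11, and 13 give a1 − a5 ≥ 4, a5 − a2 ≥ 0, a2 − a4 ≥ -2, a4 − a3 ≥ 5, a3 − a1 ≥ -6.
Adding all 5 inequalities: the left sides telescope to 0, and the right sides sum to 4 + 0 + (-2) + 5 + (-6) = 1. So 0 ≥ 1, which is false.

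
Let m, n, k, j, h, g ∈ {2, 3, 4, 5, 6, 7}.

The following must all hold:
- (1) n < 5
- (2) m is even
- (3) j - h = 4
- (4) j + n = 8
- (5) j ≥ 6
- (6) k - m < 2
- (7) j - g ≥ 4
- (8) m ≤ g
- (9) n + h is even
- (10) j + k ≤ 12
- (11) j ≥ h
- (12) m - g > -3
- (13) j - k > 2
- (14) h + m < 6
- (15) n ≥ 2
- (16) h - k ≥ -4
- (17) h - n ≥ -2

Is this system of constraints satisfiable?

Satisfiable

Take m = 2, n = 2, k = 3, j = 6, h = 2, g = 2. Then constraint 3: j - h = 4; constraint 4: j + n = 8, and every other listed constraint is also met.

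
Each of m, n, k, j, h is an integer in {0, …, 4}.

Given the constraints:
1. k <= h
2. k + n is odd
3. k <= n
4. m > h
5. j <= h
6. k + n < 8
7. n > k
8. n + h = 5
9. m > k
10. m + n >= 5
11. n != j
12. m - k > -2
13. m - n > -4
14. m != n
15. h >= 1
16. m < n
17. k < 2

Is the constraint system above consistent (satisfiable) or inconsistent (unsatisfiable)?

Try m = 2, n = 4, k = 1, j = 1, h = 1.
Check constraint 6: k + n = 5; constraint 8: n + h = 5. The remaining constraints are straightforward to verify.

Satisfiable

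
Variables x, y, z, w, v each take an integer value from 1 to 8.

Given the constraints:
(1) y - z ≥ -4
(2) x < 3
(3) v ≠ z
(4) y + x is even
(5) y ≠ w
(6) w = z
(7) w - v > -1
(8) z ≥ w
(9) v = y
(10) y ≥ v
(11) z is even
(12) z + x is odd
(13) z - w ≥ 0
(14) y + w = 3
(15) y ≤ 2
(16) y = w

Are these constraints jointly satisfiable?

Unsatisfiable

From constraints 6, 9, and 16, v = y = w = z, so v = z. But constraint 3 says v ≠ z. Contradiction.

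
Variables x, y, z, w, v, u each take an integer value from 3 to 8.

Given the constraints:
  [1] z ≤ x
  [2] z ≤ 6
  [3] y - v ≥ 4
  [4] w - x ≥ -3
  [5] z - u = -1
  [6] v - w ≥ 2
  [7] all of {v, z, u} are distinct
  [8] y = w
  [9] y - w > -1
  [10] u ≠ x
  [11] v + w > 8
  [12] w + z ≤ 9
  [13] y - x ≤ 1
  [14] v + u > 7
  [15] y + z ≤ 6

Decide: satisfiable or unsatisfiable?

Unsatisfiable

Constraints 3, 4, 6, and 13 give x − y ≥ -1, y − v ≥ 4, v − w ≥ 2, w − x ≥ -3.
Adding all 4 inequalities: the left sides telescope to 0, and the right sides sum to (-1) + 4 + 2 + (-3) = 2. So 0 ≥ 2, which is false.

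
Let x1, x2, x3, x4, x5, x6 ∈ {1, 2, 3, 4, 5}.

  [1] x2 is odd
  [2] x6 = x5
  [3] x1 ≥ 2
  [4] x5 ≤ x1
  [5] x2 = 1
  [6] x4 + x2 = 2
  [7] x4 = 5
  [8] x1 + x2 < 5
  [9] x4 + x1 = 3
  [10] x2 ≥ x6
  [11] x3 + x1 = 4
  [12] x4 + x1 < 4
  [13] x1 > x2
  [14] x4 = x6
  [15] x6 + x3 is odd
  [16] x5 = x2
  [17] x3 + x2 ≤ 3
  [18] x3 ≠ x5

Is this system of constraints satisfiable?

Unsatisfiable

Constraint 7 fixes x4 = 5 and constraint 5 fixes x2 = 1. Constraints 2, 14, and 16 give x4 = x6 = x5 = x2, so x4 = x2. But 5 ≠ 1 — contradiction.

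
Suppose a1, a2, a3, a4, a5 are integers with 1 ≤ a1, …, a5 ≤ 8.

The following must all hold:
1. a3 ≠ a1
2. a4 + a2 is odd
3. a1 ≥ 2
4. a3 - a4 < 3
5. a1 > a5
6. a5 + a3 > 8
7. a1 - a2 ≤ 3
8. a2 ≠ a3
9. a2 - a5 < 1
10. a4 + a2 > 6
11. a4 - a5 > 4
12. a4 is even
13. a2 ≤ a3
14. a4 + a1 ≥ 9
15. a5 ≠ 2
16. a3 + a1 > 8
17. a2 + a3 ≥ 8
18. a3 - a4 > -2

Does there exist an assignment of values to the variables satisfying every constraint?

Satisfiable

Take a1 = 2, a2 = 1, a3 = 8, a4 = 8, a5 = 1. Then constraint 4: a3 - a4 = 0; constraint 6: a5 + a3 = 9, and every other listed constraint is also met.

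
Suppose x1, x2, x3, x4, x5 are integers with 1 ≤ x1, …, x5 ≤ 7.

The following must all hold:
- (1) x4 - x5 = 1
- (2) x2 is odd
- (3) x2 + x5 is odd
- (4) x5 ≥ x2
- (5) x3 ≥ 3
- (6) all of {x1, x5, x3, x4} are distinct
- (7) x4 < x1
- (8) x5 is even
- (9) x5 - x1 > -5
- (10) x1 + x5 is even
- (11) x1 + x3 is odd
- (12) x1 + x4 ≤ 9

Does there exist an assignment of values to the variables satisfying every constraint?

Satisfiable

Try x1 = 6, x2 = 1, x3 = 5, x4 = 3, x5 = 2.
Check constraint 1: x4 - x5 = 1; constraint 9: x5 - x1 = -4. The remaining constraints are straightforward to verify.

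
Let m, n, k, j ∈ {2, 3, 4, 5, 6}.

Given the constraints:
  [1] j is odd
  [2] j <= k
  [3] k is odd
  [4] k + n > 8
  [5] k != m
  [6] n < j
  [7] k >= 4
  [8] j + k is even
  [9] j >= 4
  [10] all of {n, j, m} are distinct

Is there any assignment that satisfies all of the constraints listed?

The assignment m = 6, n = 4, k = 5, j = 5 works:
  constraint 4 holds since k + n = 9.
  constraint 10 holds since values 4, 5, 6 are distinct.
The rest check out directly.

Satisfiable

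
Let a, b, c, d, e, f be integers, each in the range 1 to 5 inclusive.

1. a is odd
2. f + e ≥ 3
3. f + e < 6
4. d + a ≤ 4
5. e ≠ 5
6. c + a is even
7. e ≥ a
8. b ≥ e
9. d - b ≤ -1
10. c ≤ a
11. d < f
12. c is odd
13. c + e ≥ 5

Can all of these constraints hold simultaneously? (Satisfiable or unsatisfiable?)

Satisfiable

Take a = 3, b = 5, c = 3, d = 1, e = 3, f = 2. Then constraint 2: f + e = 5; constraint 3: f + e = 5; constraint 4: d + a = 4, and every other listed constraint is also met.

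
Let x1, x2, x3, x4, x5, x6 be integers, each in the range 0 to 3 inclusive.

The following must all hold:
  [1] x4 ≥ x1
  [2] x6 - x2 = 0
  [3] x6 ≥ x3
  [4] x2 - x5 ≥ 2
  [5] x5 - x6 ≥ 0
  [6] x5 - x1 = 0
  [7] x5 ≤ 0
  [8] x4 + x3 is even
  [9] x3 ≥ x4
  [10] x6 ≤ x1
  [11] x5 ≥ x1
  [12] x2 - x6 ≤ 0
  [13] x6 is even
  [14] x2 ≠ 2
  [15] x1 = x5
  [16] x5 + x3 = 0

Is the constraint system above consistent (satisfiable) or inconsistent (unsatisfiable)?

Constraints 4, 5, and 12 give x5 − x6 ≥ 0, x6 − x2 ≥ 0, x2 − x5 ≥ 2.
Adding all 3 inequalities: the left sides telescope to 0, and the right sides sum to 0 + 0 + 2 = 2. So 0 ≥ 2, which is false.

Unsatisfiable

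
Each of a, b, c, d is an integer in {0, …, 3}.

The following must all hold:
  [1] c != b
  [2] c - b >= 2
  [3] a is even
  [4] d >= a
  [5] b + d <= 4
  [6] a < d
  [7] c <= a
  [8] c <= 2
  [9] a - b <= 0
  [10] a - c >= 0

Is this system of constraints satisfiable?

Unsatisfiable

Constraints 2, 9, and 10 give a − c ≥ 0, c − b ≥ 2, b − a ≥ 0.
Adding all 3 inequalities: the left sides telescope to 0, and the right sides sum to 0 + 2 + 0 = 2. So 0 ≥ 2, which is false.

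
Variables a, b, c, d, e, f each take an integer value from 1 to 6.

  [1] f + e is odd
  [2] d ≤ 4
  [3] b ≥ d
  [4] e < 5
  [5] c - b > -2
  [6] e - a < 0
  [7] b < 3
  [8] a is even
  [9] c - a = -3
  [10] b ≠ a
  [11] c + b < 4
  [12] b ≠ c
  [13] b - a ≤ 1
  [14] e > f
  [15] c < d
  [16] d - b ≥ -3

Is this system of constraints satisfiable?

Satisfiable

One satisfying assignment is a = 4, b = 2, c = 1, d = 2, e = 3, f = 2.
For the less obvious constraints — constraint 5: c - b = -1; constraint 6: e - a = -1 — and the others hold by inspection.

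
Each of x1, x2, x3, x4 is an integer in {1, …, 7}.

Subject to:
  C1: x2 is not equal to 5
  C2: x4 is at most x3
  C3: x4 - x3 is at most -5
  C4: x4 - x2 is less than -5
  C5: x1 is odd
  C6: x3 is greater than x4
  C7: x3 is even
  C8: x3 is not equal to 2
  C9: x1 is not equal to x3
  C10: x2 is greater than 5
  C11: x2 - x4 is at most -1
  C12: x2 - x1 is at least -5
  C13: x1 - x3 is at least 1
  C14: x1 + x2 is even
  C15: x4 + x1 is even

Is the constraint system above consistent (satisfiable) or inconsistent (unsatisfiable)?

Constraints 3, 11, 12, and 13 give x2 − x1 ≥ -5, x1 − x3 ≥ 1, x3 − x4 ≥ 5, x4 − x2 ≥ 1.
Adding all 4 inequalities: the left sides telescope to 0, and the right sides sum to (-5) + 1 + 5 + 1 = 2. So 0 ≥ 2, which is false.

Unsatisfiable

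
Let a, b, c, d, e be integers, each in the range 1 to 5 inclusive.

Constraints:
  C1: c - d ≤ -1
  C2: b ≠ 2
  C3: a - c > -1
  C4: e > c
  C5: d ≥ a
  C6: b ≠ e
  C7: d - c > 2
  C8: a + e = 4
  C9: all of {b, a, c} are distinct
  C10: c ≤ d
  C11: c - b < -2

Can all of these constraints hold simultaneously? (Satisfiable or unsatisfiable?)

Satisfiable

Try a = 2, b = 4, c = 1, d = 4, e = 2.
Check constraint 1: c - d = -3; constraint 3: a - c = 1; constraint 7: d - c = 3. The remaining constraints are straightforward to verify.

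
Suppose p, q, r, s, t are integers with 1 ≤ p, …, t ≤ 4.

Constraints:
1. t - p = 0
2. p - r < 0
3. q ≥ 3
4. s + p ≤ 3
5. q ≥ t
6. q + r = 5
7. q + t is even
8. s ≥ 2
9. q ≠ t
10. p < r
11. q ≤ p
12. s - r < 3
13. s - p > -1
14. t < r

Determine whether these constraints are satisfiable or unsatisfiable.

From constraint 8: s ≥ 2. From constraints 3 and 11: p ≥ q ≥ 3. Hence s + p ≥ 5. But constraint 4 requires s + p ≤ 3, and 3 < 5. Contradiction.

Unsatisfiable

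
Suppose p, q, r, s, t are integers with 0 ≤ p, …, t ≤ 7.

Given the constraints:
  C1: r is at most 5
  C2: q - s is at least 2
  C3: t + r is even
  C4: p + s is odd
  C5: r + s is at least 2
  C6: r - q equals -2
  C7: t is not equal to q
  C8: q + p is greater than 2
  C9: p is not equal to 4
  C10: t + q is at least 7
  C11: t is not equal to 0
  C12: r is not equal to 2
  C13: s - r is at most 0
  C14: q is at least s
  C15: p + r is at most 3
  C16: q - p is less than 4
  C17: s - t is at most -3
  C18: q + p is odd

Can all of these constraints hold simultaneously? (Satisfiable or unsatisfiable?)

Satisfiable

The assignment p = 2, q = 3, r = 1, s = 1, t = 5 works:
  constraint 2 holds since q - s = 2.
  constraint 5 holds since r + s = 2.
The rest check out directly.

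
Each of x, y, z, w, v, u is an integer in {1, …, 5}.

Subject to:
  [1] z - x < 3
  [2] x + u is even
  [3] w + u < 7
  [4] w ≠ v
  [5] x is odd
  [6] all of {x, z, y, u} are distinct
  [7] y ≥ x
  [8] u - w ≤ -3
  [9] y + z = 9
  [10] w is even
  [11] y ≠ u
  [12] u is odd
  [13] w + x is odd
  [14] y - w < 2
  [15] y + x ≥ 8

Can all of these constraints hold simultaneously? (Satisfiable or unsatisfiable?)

Try x = 3, y = 5, z = 4, w = 4, v = 5, u = 1.
Check constraint 1: z - x = 1; constraint 3: w + u = 5. The remaining constraints are straightforward to verify.

Satisfiable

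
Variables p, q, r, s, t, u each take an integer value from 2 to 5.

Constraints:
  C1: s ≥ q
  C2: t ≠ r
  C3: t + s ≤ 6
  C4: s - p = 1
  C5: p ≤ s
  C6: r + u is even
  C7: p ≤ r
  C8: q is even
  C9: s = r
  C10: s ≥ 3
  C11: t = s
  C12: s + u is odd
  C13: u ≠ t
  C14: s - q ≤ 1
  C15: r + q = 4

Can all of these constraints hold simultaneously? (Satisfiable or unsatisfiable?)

From constraints 9 and 11, t = s = r, so t = r. But constraint 2 says t ≠ r. Contradiction.

Unsatisfiable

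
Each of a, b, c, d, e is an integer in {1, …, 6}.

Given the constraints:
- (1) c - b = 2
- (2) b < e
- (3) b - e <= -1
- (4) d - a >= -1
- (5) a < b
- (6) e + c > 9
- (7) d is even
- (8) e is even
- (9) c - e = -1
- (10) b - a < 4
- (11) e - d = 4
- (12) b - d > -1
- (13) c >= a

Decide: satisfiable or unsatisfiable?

The assignment a = 1, b = 3, c = 5, d = 2, e = 6 works:
  constraint 1 holds since c - b = 2.
  constraint 3 holds since b - e = -3.
The rest check out directly.

Satisfiable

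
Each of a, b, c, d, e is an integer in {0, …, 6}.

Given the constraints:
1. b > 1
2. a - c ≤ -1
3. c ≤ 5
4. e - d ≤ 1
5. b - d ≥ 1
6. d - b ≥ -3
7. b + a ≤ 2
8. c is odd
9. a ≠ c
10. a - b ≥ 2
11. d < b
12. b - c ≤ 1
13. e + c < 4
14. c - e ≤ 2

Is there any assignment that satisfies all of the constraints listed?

Constraints 2, 4, 5, 10, and 14 give a − b ≥ 2, b − d ≥ 1, d − e ≥ -1, e − c ≥ -2, c − a ≥ 1.
Adding all 5 inequalities: the left sides telescope to 0, and the right sides sum to 2 + 1 + (-1) + (-2) + 1 = 1. So 0 ≥ 1, which is false.

Unsatisfiable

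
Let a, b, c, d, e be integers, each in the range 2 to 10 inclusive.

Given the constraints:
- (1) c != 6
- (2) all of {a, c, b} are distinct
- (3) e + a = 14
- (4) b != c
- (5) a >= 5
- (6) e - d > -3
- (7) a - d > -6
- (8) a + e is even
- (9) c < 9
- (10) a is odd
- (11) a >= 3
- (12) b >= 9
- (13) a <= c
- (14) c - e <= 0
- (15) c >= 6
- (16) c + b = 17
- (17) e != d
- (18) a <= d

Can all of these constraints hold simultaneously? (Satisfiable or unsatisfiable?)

Satisfiable

Try a = 5, b = 10, c = 7, d = 10, e = 9.
Check constraint 3: e + a = 14; constraint 6: e - d = -1. The remaining constraints are straightforward to verify.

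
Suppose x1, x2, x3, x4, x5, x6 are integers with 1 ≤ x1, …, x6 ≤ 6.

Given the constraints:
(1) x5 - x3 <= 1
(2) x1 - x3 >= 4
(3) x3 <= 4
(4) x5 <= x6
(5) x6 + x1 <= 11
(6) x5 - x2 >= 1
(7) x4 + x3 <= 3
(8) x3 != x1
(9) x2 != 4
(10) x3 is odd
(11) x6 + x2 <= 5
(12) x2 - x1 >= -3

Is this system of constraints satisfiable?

Constraints 1, 2, 6, and 12 give x1 − x3 ≥ 4, x3 − x5 ≥ -1, x5 − x2 ≥ 1, x2 − x1 ≥ -3.
Adding all 4 inequalities: the left sides telescope to 0, and the right sides sum to 4 + (-1) + 1 + (-3) = 1. So 0 ≥ 1, which is false.

Unsatisfiable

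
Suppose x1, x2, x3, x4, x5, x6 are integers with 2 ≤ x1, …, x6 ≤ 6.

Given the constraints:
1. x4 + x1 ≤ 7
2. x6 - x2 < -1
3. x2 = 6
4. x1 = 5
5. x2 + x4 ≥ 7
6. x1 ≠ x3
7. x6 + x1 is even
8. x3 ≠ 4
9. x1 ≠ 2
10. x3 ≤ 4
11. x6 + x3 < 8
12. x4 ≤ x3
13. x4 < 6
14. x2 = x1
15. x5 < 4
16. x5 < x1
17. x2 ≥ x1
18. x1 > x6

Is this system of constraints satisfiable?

Unsatisfiable

Constraint 3 fixes x2 = 6 and constraint 4 fixes x1 = 5, but constraint 14 requires x2 = x1. Since 6 ≠ 5, contradiction.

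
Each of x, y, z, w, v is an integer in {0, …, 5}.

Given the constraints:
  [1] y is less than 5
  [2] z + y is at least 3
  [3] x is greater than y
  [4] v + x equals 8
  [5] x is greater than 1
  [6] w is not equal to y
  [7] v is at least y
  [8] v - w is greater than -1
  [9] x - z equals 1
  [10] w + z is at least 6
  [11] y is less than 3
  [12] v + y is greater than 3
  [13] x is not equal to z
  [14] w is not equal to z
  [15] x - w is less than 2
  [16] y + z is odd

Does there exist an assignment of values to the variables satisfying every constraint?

Satisfiable

Try x = 4, y = 0, z = 3, w = 4, v = 4.
Check constraint 2: z + y = 3; constraint 4: v + x = 8. The remaining constraints are straightforward to verify.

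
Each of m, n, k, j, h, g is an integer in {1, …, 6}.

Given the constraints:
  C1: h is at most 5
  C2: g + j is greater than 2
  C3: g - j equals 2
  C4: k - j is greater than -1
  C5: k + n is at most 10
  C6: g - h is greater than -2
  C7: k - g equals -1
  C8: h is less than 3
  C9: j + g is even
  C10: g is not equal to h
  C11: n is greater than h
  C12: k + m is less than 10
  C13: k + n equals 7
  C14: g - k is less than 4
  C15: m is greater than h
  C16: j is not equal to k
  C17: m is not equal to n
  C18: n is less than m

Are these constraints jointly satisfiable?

Satisfiable

The assignment m = 6, n = 5, k = 2, j = 1, h = 2, g = 3 works:
  constraint 2 holds since g + j = 4.
  constraint 3 holds since g - j = 2.
  constraint 4 holds since k - j = 1.
The rest check out directly.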